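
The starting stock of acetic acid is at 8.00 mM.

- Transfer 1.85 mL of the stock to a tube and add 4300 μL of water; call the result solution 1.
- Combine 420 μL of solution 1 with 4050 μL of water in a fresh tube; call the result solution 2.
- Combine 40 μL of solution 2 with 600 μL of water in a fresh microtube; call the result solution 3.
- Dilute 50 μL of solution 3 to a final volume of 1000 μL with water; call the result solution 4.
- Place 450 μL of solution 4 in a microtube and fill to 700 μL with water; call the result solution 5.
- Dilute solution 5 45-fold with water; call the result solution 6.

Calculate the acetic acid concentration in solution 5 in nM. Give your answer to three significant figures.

454 nM

Step 1: 1.85 mL + 4300 μL = 6.15 mL total → factor 6.15/1.85 = 3.3243
Step 2: 420 μL + 4050 μL = 4470 μL total → factor 4470/420 = 10.643
Step 3: 40 μL + 600 μL = 640 μL total → factor 640/40 = 16
Step 4: 50 μL brought to 1000 μL → factor 1000/50 = 20
Step 5: 450 μL brought to 700 μL → factor 700/450 = 1.5556
Dilution factor through solution 5 = 3.3243 × 10.643 × 16 × 20 × 1.5556 = 17612
[solution 5] = 8.00 mM / 17612 = 0.0004542 mM = 454 nM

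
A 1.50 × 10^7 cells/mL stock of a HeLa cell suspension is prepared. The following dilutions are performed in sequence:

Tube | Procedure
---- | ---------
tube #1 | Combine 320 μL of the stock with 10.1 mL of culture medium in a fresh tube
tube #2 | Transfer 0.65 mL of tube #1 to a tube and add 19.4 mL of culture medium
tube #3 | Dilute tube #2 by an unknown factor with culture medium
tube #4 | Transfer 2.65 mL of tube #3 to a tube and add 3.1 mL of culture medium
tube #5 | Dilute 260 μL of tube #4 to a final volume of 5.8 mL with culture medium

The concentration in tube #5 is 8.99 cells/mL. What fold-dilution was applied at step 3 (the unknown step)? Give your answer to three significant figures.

34.3-fold

Step 1: 320 μL + 10.1 mL = 10420 μL total → factor 10420/320 = 32.562
Step 2: 0.65 mL + 19.4 mL = 20.05 mL total → factor 20.05/0.65 = 30.846
Step 3: unknown factor x
Step 4: 2.65 mL + 3.1 mL = 5.75 mL total → factor 5.75/2.65 = 2.1698
Step 5: 260 μL brought to 5.8 mL → factor 5800/260 = 22.308
Product of known-step factors = 48618
Overall factor = 1.50 × 10^7 cells/mL / (8.99 cells/mL) = 1.6685 × 10^6
x = 1.6685 × 10^6 / 48618 = 34.3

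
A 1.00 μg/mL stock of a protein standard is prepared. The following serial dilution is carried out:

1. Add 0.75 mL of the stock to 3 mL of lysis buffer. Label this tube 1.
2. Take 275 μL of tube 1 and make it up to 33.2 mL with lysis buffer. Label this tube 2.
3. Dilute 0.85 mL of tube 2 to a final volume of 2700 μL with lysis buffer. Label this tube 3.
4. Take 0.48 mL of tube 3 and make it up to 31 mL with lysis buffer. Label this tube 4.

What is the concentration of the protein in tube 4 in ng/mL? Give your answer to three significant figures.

Step 1: 0.75 mL + 3 mL = 3.75 mL total → factor 3.75/0.75 = 5
Step 2: 275 μL brought to 33.2 mL → factor 33200/275 = 120.73
Step 3: 0.85 mL brought to 2700 μL → factor 2.7/0.85 = 3.1765
Step 4: 0.48 mL brought to 31 mL → factor 31/0.48 = 64.583
Overall dilution factor = 5 × 120.73 × 3.1765 × 64.583 = 1.2383 × 10^5
Final = 1.00 μg/mL / 1.2383 × 10^5 = 8.075 × 10^-6 μg/mL = 0.00808 ng/mL

0.00808 ng/mL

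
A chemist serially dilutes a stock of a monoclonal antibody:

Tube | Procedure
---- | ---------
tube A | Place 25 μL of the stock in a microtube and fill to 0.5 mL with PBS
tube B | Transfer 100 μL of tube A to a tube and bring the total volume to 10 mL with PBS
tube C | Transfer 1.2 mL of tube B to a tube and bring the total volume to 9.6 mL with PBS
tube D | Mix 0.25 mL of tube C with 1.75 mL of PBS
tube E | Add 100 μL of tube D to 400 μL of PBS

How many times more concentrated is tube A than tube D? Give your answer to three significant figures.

Step 1: 25 μL brought to 0.5 mL → factor 500/25 = 20
Step 2: 100 μL brought to 10 mL → factor 10000/100 = 100
Step 3: 1.2 mL brought to 9.6 mL → factor 9.6/1.2 = 8
Step 4: 0.25 mL + 1.75 mL = 2 mL total → factor 2/0.25 = 8
Dilution factor to tube A = 20; to tube D = 1.28 × 10^5
[tube A]/[tube D] = (factor to tube D)/(factor to tube A) = 1.28 × 10^5/20 = 6.40 × 10^3

6.40 × 10^3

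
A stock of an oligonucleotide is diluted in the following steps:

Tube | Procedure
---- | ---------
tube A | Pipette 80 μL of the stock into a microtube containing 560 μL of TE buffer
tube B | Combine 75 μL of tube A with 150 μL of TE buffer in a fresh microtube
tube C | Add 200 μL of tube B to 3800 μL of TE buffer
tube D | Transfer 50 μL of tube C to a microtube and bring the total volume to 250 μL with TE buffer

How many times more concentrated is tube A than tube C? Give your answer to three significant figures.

60.0

Step 1: 80 μL + 560 μL = 640 μL total → factor 640/80 = 8
Step 2: 75 μL + 150 μL = 225 μL total → factor 225/75 = 3
Step 3: 200 μL + 3800 μL = 4000 μL total → factor 4000/200 = 20
Dilution factor to tube A = 8; to tube C = 480
[tube A]/[tube C] = (factor to tube C)/(factor to tube A) = 480/8 = 60.0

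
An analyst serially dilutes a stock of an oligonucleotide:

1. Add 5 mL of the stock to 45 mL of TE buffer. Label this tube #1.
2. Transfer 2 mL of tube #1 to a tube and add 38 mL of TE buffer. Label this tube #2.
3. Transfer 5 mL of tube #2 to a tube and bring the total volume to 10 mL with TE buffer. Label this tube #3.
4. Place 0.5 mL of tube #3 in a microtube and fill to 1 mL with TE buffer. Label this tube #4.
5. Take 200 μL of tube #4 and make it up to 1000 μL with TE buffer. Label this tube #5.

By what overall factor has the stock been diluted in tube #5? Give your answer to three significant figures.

4.00 × 10^3

Step 1: 5 mL + 45 mL = 50 mL total → factor 50/5 = 10
Step 2: 2 mL + 38 mL = 40 mL total → factor 40/2 = 20
Step 3: 5 mL brought to 10 mL → factor 10/5 = 2
Step 4: 0.5 mL brought to 1 mL → factor 1/0.5 = 2
Step 5: 200 μL brought to 1000 μL → factor 1000/200 = 5
Overall dilution factor = 10 × 20 × 2 × 2 × 5 = 4000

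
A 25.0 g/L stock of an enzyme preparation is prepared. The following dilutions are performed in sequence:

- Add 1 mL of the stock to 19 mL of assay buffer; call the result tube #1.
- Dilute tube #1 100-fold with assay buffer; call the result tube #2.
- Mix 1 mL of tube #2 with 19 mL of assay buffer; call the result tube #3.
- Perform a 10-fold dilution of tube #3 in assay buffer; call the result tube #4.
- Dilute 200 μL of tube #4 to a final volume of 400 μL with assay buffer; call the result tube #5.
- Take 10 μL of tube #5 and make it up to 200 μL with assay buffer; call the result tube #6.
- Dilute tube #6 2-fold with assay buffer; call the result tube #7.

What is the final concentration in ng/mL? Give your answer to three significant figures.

0.781 ng/mL

Step 1: 1 mL + 19 mL = 20 mL total → factor 20/1 = 20
Step 2: 100-fold → factor 100
Step 3: 1 mL + 19 mL = 20 mL total → factor 20/1 = 20
Step 4: 10-fold → factor 10
Step 5: 200 μL brought to 400 μL → factor 400/200 = 2
Step 6: 10 μL brought to 200 μL → factor 200/10 = 20
Step 7: 2-fold → factor 2
Overall dilution factor = 20 × 100 × 20 × 10 × 2 × 20 × 2 = 3.2 × 10^7
Final = 25.0 g/L / 3.2 × 10^7 = 7.813 × 10^-7 g/L = 0.781 ng/mL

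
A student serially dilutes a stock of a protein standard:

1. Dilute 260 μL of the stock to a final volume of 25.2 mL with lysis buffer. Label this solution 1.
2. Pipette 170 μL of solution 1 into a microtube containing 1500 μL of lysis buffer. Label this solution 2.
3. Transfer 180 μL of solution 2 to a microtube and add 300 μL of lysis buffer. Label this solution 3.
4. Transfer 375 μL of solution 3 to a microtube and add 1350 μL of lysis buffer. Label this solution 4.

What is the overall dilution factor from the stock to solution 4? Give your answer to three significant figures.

Step 1: 260 μL brought to 25.2 mL → factor 25200/260 = 96.923
Step 2: 170 μL + 1500 μL = 1670 μL total → factor 1670/170 = 9.8235
Step 3: 180 μL + 300 μL = 480 μL total → factor 480/180 = 2.6667
Step 4: 375 μL + 1350 μL = 1725 μL total → factor 1725/375 = 4.6
Overall dilution factor = 96.923 × 9.8235 × 2.6667 × 4.6 = 11679

1.17 × 10^4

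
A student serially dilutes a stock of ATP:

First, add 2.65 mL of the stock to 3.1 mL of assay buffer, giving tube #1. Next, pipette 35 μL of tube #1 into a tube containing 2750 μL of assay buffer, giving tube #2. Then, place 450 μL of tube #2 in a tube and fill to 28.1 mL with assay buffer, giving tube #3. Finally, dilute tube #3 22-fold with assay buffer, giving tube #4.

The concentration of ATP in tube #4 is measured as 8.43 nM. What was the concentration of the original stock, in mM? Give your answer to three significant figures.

Step 1: 2.65 mL + 3.1 mL = 5.75 mL total → factor 5.75/2.65 = 2.1698
Step 2: 35 μL + 2750 μL = 2785 μL total → factor 2785/35 = 79.571
Step 3: 450 μL brought to 28.1 mL → factor 28100/450 = 62.444
Step 4: 22-fold → factor 22
Overall dilution factor = 2.1698 × 79.571 × 62.444 × 22 = 2.3719 × 10^5
Stock = 8.43 nM × 2.3719 × 10^5 = 2.000 × 10^6 nM = 2.00 mM

2.00 mM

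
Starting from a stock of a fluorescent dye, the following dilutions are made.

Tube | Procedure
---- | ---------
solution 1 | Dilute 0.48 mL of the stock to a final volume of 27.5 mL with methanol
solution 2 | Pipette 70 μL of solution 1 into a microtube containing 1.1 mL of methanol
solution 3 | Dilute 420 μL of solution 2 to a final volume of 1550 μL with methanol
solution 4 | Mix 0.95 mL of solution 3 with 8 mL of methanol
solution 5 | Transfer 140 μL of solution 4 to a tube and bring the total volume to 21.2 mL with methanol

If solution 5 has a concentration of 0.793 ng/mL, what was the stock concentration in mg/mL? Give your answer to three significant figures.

4.00 mg/mL

Step 1: 0.48 mL brought to 27.5 mL → factor 27.5/0.48 = 57.292
Step 2: 70 μL + 1.1 mL = 1170 μL total → factor 1170/70 = 16.714
Step 3: 420 μL brought to 1550 μL → factor 1550/420 = 3.6905
Step 4: 0.95 mL + 8 mL = 8.95 mL total → factor 8.95/0.95 = 9.4211
Step 5: 140 μL brought to 21.2 mL → factor 21200/140 = 151.43
Overall dilution factor = 57.292 × 16.714 × 3.6905 × 9.4211 × 151.43 = 5.0416 × 10^6
Stock = 0.793 ng/mL × 5.0416 × 10^6 = 3.998 × 10^6 ng/mL = 4.00 mg/mL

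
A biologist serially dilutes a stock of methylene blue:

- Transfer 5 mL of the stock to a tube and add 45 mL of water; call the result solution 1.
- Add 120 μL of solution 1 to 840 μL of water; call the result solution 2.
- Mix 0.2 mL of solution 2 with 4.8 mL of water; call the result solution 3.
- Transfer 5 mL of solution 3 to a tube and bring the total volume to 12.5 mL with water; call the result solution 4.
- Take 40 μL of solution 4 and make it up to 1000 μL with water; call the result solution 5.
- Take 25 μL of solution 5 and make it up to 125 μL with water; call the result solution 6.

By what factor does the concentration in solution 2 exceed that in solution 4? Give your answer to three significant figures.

Step 1: 5 mL + 45 mL = 50 mL total → factor 50/5 = 10
Step 2: 120 μL + 840 μL = 960 μL total → factor 960/120 = 8
Step 3: 0.2 mL + 4.8 mL = 5 mL total → factor 5/0.2 = 25
Step 4: 5 mL brought to 12.5 mL → factor 12.5/5 = 2.5
Dilution factor to solution 2 = 80; to solution 4 = 5000
[solution 2]/[solution 4] = (factor to solution 4)/(factor to solution 2) = 5000/80 = 62.5

62.5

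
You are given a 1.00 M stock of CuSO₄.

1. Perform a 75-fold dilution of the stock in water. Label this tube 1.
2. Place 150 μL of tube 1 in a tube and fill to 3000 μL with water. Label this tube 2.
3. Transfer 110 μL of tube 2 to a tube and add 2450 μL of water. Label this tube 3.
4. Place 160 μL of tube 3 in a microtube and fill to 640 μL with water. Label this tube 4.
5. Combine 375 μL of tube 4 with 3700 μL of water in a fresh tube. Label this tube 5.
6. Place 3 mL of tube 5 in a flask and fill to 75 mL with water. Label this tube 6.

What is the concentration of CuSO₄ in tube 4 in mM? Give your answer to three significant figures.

Step 1: 75-fold → factor 75
Step 2: 150 μL brought to 3000 μL → factor 3000/150 = 20
Step 3: 110 μL + 2450 μL = 2560 μL total → factor 2560/110 = 23.273
Step 4: 160 μL brought to 640 μL → factor 640/160 = 4
Dilution factor through tube 4 = 75 × 20 × 23.273 × 4 = 1.3964 × 10^5
[tube 4] = 1.00 M / 1.3964 × 10^5 = 7.161 × 10^-6 M = 0.00716 mM

0.00716 mM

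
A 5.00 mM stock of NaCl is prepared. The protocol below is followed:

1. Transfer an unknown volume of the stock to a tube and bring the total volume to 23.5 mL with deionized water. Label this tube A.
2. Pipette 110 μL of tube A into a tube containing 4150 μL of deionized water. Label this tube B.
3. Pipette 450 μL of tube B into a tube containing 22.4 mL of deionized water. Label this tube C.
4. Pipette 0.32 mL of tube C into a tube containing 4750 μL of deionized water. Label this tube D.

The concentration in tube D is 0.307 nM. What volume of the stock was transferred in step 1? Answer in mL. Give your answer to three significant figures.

0.0450 mL

Step 1: v brought to 23.5 mL → factor = 23.5 mL/v
Step 2: 110 μL + 4150 μL = 4260 μL total → factor 4260/110 = 38.727
Step 3: 450 μL + 22.4 mL = 22850 μL total → factor 22850/450 = 50.778
Step 4: 0.32 mL + 4750 μL = 5.07 mL total → factor 5.07/0.32 = 15.844
Product of known-step factors = 31156
Overall factor = 5.00 mM / (0.307 nM) = 1.6287 × 10^7
Step-1 factor = 1.6287 × 10^7 / 31156 = 522.74
v = 23.5 mL / 522.74 = 0.0450 mL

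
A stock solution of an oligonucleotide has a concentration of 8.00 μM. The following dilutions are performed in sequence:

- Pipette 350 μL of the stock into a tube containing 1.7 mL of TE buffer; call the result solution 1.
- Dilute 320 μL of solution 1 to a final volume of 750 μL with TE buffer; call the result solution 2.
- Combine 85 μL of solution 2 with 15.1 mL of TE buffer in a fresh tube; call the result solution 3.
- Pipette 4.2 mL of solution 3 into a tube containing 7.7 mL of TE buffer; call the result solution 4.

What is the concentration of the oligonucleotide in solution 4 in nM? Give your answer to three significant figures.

Step 1: 350 μL + 1.7 mL = 2050 μL total → factor 2050/350 = 5.8571
Step 2: 320 μL brought to 750 μL → factor 750/320 = 2.3438
Step 3: 85 μL + 15.1 mL = 15185 μL total → factor 15185/85 = 178.65
Step 4: 4.2 mL + 7.7 mL = 11.9 mL total → factor 11.9/4.2 = 2.8333
Overall dilution factor = 5.8571 × 2.3438 × 178.65 × 2.8333 = 6948.5
Final = 8.00 μM / 6948.5 = 0.001151 μM = 1.15 nM

1.15 nM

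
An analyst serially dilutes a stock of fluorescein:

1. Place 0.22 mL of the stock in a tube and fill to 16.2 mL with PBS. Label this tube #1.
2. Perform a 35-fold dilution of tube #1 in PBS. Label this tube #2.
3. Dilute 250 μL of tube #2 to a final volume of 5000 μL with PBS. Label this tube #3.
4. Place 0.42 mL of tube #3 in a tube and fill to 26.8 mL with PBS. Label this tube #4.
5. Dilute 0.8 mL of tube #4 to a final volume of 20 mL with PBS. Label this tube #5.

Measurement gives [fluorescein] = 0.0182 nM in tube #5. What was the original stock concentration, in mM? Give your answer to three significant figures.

Step 1: 0.22 mL brought to 16.2 mL → factor 16.2/0.22 = 73.636
Step 2: 35-fold → factor 35
Step 3: 250 μL brought to 5000 μL → factor 5000/250 = 20
Step 4: 0.42 mL brought to 26.8 mL → factor 26.8/0.42 = 63.81
Step 5: 0.8 mL brought to 20 mL → factor 20/0.8 = 25
Overall dilution factor = 73.636 × 35 × 20 × 63.81 × 25 = 8.2227 × 10^7
Stock = 0.0182 nM × 8.2227 × 10^7 = 1.497 × 10^6 nM = 1.50 mM

1.50 mM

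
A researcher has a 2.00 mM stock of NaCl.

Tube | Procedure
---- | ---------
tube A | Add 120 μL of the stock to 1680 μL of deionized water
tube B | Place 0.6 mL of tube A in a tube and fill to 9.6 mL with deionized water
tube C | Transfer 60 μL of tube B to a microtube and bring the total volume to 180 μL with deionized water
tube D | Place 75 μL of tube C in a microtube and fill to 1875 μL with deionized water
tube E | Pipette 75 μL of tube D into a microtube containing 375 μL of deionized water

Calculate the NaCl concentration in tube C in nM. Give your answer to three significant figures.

2.78 × 10^3 nM

Step 1: 120 μL + 1680 μL = 1800 μL total → factor 1800/120 = 15
Step 2: 0.6 mL brought to 9.6 mL → factor 9.6/0.6 = 16
Step 3: 60 μL brought to 180 μL → factor 180/60 = 3
Dilution factor through tube C = 15 × 16 × 3 = 720
[tube C] = 2.00 mM / 720 = 0.002778 mM = 2.78 × 10^3 nM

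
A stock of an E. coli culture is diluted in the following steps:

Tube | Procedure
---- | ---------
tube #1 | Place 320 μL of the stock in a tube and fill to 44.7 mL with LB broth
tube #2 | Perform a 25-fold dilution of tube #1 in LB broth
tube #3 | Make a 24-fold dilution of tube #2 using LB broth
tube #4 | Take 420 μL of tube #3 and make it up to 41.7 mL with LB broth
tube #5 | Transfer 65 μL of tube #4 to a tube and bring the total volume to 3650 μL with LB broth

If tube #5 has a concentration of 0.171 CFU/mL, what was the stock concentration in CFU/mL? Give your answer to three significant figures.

Step 1: 320 μL brought to 44.7 mL → factor 44700/320 = 139.69
Step 2: 25-fold → factor 25
Step 3: 24-fold → factor 24
Step 4: 420 μL brought to 41.7 mL → factor 41700/420 = 99.286
Step 5: 65 μL brought to 3650 μL → factor 3650/65 = 56.154
Overall dilution factor = 139.69 × 25 × 24 × 99.286 × 56.154 = 4.6728 × 10^8
Stock = 0.171 CFU/mL × 4.6728 × 10^8 = 7.99 × 10^7 CFU/mL

7.99 × 10^7 CFU/mL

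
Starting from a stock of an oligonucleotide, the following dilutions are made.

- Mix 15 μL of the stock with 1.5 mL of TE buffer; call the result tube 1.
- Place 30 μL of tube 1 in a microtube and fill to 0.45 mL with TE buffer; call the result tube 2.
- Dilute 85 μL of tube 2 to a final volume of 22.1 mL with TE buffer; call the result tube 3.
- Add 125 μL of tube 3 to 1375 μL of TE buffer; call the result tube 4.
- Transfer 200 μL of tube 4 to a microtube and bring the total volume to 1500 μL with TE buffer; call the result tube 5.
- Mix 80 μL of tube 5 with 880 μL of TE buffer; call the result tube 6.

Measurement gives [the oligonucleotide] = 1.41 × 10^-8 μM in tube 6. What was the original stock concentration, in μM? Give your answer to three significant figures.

6.00 μM

Step 1: 15 μL + 1.5 mL = 1515 μL total → factor 1515/15 = 101
Step 2: 30 μL brought to 0.45 mL → factor 450/30 = 15
Step 3: 85 μL brought to 22.1 mL → factor 22100/85 = 260
Step 4: 125 μL + 1375 μL = 1500 μL total → factor 1500/125 = 12
Step 5: 200 μL brought to 1500 μL → factor 1500/200 = 7.5
Step 6: 80 μL + 880 μL = 960 μL total → factor 960/80 = 12
Overall dilution factor = 101 × 15 × 260 × 12 × 7.5 × 12 = 4.2541 × 10^8
Stock = 1.41 × 10^-8 μM × 4.2541 × 10^8 = 6.00 μM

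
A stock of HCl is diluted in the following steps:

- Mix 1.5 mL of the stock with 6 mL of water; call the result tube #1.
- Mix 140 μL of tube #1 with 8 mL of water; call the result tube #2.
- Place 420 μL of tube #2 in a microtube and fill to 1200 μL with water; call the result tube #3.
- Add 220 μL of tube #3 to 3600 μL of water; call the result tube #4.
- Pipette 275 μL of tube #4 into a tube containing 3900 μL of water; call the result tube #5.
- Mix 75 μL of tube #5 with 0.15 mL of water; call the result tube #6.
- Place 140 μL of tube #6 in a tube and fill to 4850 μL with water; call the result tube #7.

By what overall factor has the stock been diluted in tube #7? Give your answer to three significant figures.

2.28 × 10^7

Step 1: 1.5 mL + 6 mL = 7.5 mL total → factor 7.5/1.5 = 5
Step 2: 140 μL + 8 mL = 8140 μL total → factor 8140/140 = 58.143
Step 3: 420 μL brought to 1200 μL → factor 1200/420 = 2.8571
Step 4: 220 μL + 3600 μL = 3820 μL total → factor 3820/220 = 17.364
Step 5: 275 μL + 3900 μL = 4175 μL total → factor 4175/275 = 15.182
Step 6: 75 μL + 0.15 mL = 225 μL total → factor 225/75 = 3
Step 7: 140 μL brought to 4850 μL → factor 4850/140 = 34.643
Overall dilution factor = 5 × 58.143 × 2.8571 × 17.364 × 15.182 × 3 × 34.643 = 2.2756 × 10^7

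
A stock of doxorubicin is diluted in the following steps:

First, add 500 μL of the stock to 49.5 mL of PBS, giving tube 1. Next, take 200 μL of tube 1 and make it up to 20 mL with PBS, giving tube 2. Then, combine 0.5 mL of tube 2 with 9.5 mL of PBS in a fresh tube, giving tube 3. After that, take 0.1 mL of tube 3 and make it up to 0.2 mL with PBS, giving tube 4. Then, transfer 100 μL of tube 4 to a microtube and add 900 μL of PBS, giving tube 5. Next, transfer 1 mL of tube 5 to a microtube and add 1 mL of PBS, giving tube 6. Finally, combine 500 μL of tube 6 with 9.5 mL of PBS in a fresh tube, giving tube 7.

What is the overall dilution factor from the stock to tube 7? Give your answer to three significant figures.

1.60 × 10^8

Step 1: 500 μL + 49.5 mL = 50000 μL total → factor 50000/500 = 100
Step 2: 200 μL brought to 20 mL → factor 20000/200 = 100
Step 3: 0.5 mL + 9.5 mL = 10 mL total → factor 10/0.5 = 20
Step 4: 0.1 mL brought to 0.2 mL → factor 0.2/0.1 = 2
Step 5: 100 μL + 900 μL = 1000 μL total → factor 1000/100 = 10
Step 6: 1 mL + 1 mL = 2 mL total → factor 2/1 = 2
Step 7: 500 μL + 9.5 mL = 10000 μL total → factor 10000/500 = 20
Overall dilution factor = 100 × 100 × 20 × 2 × 10 × 2 × 20 = 1.6 × 10^8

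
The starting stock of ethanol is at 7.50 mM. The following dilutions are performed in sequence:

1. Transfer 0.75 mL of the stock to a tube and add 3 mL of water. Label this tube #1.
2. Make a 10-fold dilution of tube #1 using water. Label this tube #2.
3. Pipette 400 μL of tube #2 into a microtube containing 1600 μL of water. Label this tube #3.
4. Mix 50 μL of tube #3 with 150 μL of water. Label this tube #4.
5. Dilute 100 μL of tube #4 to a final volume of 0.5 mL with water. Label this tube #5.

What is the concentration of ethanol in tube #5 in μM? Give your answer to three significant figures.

Step 1: 0.75 mL + 3 mL = 3.75 mL total → factor 3.75/0.75 = 5
Step 2: 10-fold → factor 10
Step 3: 400 μL + 1600 μL = 2000 μL total → factor 2000/400 = 5
Step 4: 50 μL + 150 μL = 200 μL total → factor 200/50 = 4
Step 5: 100 μL brought to 0.5 mL → factor 500/100 = 5
Overall dilution factor = 5 × 10 × 5 × 4 × 5 = 5000
Final = 7.50 mM / 5000 = 0.001500 mM = 1.50 μM

1.50 μM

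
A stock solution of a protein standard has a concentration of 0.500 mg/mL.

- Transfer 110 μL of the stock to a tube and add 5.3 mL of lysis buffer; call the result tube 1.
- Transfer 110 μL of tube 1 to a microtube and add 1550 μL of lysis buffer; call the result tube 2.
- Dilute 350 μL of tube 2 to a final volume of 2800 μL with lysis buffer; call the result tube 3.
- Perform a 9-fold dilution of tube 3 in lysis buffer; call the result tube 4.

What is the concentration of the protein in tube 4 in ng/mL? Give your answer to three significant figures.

Step 1: 110 μL + 5.3 mL = 5410 μL total → factor 5410/110 = 49.182
Step 2: 110 μL + 1550 μL = 1660 μL total → factor 1660/110 = 15.091
Step 3: 350 μL brought to 2800 μL → factor 2800/350 = 8
Step 4: 9-fold → factor 9
Overall dilution factor = 49.182 × 15.091 × 8 × 9 = 53438
Final = 0.500 mg/mL / 53438 = 9.357 × 10^-6 mg/mL = 9.36 ng/mL

9.36 ng/mL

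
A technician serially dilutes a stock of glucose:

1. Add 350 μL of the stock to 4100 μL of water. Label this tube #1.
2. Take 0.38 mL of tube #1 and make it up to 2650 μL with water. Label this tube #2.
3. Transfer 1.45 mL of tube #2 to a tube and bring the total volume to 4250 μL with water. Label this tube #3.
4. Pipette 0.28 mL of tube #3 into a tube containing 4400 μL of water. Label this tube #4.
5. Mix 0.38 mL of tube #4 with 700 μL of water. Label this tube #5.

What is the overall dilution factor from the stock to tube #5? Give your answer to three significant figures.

Step 1: 350 μL + 4100 μL = 4450 μL total → factor 4450/350 = 12.714
Step 2: 0.38 mL brought to 2650 μL → factor 2.65/0.38 = 6.9737
Step 3: 1.45 mL brought to 4250 μL → factor 4.25/1.45 = 2.931
Step 4: 0.28 mL + 4400 μL = 4.68 mL total → factor 4.68/0.28 = 16.714
Step 5: 0.38 mL + 700 μL = 1.08 mL total → factor 1.08/0.38 = 2.8421
Overall dilution factor = 12.714 × 6.9737 × 2.931 × 16.714 × 2.8421 = 12345

1.23 × 10^4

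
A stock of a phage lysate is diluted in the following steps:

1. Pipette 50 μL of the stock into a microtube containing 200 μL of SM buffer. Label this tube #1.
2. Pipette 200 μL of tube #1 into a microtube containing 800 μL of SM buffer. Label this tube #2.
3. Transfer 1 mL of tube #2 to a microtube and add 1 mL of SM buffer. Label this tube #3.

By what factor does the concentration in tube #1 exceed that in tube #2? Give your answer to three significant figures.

5.00

Step 1: 50 μL + 200 μL = 250 μL total → factor 250/50 = 5
Step 2: 200 μL + 800 μL = 1000 μL total → factor 1000/200 = 5
Dilution factor to tube #1 = 5; to tube #2 = 25
[tube #1]/[tube #2] = (factor to tube #2)/(factor to tube #1) = 25/5 = 5.00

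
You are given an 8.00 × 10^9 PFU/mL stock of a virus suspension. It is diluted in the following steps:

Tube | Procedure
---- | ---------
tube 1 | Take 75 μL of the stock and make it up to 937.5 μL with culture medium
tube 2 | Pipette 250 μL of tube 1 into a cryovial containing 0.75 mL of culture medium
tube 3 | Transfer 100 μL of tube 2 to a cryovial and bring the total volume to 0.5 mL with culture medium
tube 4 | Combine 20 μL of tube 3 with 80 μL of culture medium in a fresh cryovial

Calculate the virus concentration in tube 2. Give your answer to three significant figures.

1.60 × 10^8 PFU/mL

Step 1: 75 μL brought to 937.5 μL → factor 937.5/75 = 12.5
Step 2: 250 μL + 0.75 mL = 1000 μL total → factor 1000/250 = 4
Dilution factor through tube 2 = 12.5 × 4 = 50
[tube 2] = 8.00 × 10^9 PFU/mL / 50 = 1.60 × 10^8 PFU/mL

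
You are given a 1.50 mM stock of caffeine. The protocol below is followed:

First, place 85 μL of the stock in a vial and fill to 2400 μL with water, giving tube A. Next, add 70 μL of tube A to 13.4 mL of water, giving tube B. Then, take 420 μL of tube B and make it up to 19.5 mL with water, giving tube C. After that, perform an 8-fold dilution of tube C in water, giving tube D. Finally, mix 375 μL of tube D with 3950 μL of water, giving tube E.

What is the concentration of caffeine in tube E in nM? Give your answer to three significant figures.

Step 1: 85 μL brought to 2400 μL → factor 2400/85 = 28.235
Step 2: 70 μL + 13.4 mL = 13470 μL total → factor 13470/70 = 192.43
Step 3: 420 μL brought to 19.5 mL → factor 19500/420 = 46.429
Step 4: 8-fold → factor 8
Step 5: 375 μL + 3950 μL = 4325 μL total → factor 4325/375 = 11.533
Overall dilution factor = 28.235 × 192.43 × 46.429 × 8 × 11.533 = 2.3275 × 10^7
Final = 1.50 mM / 2.3275 × 10^7 = 6.445 × 10^-8 mM = 0.0644 nM

0.0644 nM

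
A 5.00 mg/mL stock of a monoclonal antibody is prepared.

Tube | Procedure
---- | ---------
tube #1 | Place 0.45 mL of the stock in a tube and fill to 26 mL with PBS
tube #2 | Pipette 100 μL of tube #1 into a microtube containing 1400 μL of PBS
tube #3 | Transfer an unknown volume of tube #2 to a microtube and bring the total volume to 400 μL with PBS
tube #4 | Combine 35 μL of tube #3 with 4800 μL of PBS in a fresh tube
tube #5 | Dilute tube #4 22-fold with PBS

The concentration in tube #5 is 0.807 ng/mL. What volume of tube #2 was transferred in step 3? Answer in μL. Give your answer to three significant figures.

Step 1: 0.45 mL brought to 26 mL → factor 26/0.45 = 57.778
Step 2: 100 μL + 1400 μL = 1500 μL total → factor 1500/100 = 15
Step 3: v brought to 400 μL → factor = 400 μL/v
Step 4: 35 μL + 4800 μL = 4835 μL total → factor 4835/35 = 138.14
Step 5: 22-fold → factor 22
Product of known-step factors = 2.6339 × 10^6
Overall factor = 5.00 mg/mL / (0.807 ng/mL) = 6.1958 × 10^6
Step-3 factor = 6.1958 × 10^6 / 2.6339 × 10^6 = 2.3523
v = 400 μL / 2.3523 = 170 μL

170 μL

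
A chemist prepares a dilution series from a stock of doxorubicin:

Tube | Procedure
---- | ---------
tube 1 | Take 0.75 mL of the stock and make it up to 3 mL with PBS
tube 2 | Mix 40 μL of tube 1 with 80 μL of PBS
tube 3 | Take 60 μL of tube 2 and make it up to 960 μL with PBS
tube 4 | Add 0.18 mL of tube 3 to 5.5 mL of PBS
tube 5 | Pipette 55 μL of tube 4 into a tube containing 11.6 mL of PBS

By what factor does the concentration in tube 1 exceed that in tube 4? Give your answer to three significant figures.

Step 1: 0.75 mL brought to 3 mL → factor 3/0.75 = 4
Step 2: 40 μL + 80 μL = 120 μL total → factor 120/40 = 3
Step 3: 60 μL brought to 960 μL → factor 960/60 = 16
Step 4: 0.18 mL + 5.5 mL = 5.68 mL total → factor 5.68/0.18 = 31.556
Dilution factor to tube 1 = 4; to tube 4 = 6058.7
[tube 1]/[tube 4] = (factor to tube 4)/(factor to tube 1) = 6058.7/4 = 1.51 × 10^3

1.51 × 10^3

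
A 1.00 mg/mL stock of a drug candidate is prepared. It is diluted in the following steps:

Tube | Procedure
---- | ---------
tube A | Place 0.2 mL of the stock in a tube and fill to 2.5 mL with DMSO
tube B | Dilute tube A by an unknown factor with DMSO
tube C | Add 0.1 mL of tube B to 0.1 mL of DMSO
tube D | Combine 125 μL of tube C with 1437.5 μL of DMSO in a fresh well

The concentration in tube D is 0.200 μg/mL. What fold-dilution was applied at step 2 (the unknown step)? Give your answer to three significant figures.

Step 1: 0.2 mL brought to 2.5 mL → factor 2.5/0.2 = 12.5
Step 2: unknown factor x
Step 3: 0.1 mL + 0.1 mL = 0.2 mL total → factor 0.2/0.1 = 2
Step 4: 125 μL + 1437.5 μL = 1562.5 μL total → factor 1562.5/125 = 12.5
Product of known-step factors = 312.5
Overall factor = 1.00 mg/mL / (0.200 μg/mL) = 5000
x = 5000 / 312.5 = 16.0

16.0-fold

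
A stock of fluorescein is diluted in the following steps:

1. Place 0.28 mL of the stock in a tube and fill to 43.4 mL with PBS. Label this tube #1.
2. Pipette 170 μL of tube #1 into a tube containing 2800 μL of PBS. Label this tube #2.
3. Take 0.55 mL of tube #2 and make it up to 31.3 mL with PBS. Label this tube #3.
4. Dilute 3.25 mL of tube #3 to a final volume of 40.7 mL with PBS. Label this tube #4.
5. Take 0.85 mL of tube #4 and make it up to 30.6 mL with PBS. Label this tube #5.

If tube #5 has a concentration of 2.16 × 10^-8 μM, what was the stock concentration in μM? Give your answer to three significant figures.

Step 1: 0.28 mL brought to 43.4 mL → factor 43.4/0.28 = 155
Step 2: 170 μL + 2800 μL = 2970 μL total → factor 2970/170 = 17.471
Step 3: 0.55 mL brought to 31.3 mL → factor 31.3/0.55 = 56.909
Step 4: 3.25 mL brought to 40.7 mL → factor 40.7/3.25 = 12.523
Step 5: 0.85 mL brought to 30.6 mL → factor 30.6/0.85 = 36
Overall dilution factor = 155 × 17.471 × 56.909 × 12.523 × 36 = 6.9476 × 10^7
Stock = 2.16 × 10^-8 μM × 6.9476 × 10^7 = 1.50 μM

1.50 μM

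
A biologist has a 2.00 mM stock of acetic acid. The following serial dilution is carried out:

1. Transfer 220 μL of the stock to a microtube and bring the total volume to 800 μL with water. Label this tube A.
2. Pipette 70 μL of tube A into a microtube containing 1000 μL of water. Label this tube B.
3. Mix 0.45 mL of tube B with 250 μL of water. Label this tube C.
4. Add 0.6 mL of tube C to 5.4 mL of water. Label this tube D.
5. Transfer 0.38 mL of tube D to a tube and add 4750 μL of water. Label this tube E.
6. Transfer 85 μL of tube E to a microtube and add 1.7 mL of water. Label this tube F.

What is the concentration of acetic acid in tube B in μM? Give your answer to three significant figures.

Step 1: 220 μL brought to 800 μL → factor 800/220 = 3.6364
Step 2: 70 μL + 1000 μL = 1070 μL total → factor 1070/70 = 15.286
Dilution factor through tube B = 3.6364 × 15.286 = 55.584
[tube B] = 2.00 mM / 55.584 = 0.03598 mM = 36.0 μM

36.0 μM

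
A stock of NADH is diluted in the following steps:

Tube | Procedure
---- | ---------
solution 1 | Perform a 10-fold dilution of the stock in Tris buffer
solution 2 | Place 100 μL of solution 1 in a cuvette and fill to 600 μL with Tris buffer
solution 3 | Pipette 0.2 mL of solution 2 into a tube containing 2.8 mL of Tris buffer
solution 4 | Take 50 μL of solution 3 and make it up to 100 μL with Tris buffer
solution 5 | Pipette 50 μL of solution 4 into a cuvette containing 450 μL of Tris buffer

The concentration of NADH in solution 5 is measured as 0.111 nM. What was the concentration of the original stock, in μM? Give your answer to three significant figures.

2.00 μM

Step 1: 10-fold → factor 10
Step 2: 100 μL brought to 600 μL → factor 600/100 = 6
Step 3: 0.2 mL + 2.8 mL = 3 mL total → factor 3/0.2 = 15
Step 4: 50 μL brought to 100 μL → factor 100/50 = 2
Step 5: 50 μL + 450 μL = 500 μL total → factor 500/50 = 10
Overall dilution factor = 10 × 6 × 15 × 2 × 10 = 18000
Stock = 0.111 nM × 18000 = 1998 nM = 2.00 μM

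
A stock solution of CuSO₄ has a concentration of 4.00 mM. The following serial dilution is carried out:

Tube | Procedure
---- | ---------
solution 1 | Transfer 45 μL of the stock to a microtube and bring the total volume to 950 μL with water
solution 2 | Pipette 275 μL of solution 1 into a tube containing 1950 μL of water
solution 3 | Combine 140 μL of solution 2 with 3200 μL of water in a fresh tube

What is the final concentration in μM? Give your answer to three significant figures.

Step 1: 45 μL brought to 950 μL → factor 950/45 = 21.111
Step 2: 275 μL + 1950 μL = 2225 μL total → factor 2225/275 = 8.0909
Step 3: 140 μL + 3200 μL = 3340 μL total → factor 3340/140 = 23.857
Overall dilution factor = 21.111 × 8.0909 × 23.857 = 4075
Final = 4.00 mM / 4075 = 0.0009816 mM = 0.982 μM

0.982 μM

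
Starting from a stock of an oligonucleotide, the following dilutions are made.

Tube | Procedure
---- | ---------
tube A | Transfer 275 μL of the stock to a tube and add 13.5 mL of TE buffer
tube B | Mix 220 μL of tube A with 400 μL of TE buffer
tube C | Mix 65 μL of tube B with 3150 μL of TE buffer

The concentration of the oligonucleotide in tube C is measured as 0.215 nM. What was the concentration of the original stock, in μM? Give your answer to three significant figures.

1.50 μM

Step 1: 275 μL + 13.5 mL = 13775 μL total → factor 13775/275 = 50.091
Step 2: 220 μL + 400 μL = 620 μL total → factor 620/220 = 2.8182
Step 3: 65 μL + 3150 μL = 3215 μL total → factor 3215/65 = 49.462
Overall dilution factor = 50.091 × 2.8182 × 49.462 = 6982.3
Stock = 0.215 nM × 6982.3 = 1501 nM = 1.50 μM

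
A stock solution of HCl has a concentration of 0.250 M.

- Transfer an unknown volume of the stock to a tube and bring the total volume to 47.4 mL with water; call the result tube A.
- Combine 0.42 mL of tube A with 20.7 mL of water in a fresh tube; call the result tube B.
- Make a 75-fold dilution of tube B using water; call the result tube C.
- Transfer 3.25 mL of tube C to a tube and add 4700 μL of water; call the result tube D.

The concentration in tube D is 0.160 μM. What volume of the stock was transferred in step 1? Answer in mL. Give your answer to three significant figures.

Step 1: v brought to 47.4 mL → factor = 47.4 mL/v
Step 2: 0.42 mL + 20.7 mL = 21.12 mL total → factor 21.12/0.42 = 50.286
Step 3: 75-fold → factor 75
Step 4: 3.25 mL + 4700 μL = 7.95 mL total → factor 7.95/3.25 = 2.4462
Product of known-step factors = 9225.5
Overall factor = 0.250 M / (0.160 μM) = 1.5625 × 10^6
Step-1 factor = 1.5625 × 10^6 / 9225.5 = 169.37
v = 47.4 mL / 169.37 = 0.280 mL

0.280 mL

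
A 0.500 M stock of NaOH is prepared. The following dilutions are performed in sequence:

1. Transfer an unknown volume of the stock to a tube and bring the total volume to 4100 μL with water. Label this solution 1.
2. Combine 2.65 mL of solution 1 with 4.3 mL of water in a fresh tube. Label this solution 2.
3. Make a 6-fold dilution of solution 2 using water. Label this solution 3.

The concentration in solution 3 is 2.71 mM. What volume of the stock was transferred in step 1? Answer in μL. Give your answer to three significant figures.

350 μL

Step 1: v brought to 4100 μL → factor = 4100 μL/v
Step 2: 2.65 mL + 4.3 mL = 6.95 mL total → factor 6.95/2.65 = 2.6226
Step 3: 6-fold → factor 6
Product of known-step factors = 15.736
Overall factor = 0.500 M / (2.71 mM) = 184.5
Step-1 factor = 184.5 / 15.736 = 11.725
v = 4100 μL / 11.725 = 350 μL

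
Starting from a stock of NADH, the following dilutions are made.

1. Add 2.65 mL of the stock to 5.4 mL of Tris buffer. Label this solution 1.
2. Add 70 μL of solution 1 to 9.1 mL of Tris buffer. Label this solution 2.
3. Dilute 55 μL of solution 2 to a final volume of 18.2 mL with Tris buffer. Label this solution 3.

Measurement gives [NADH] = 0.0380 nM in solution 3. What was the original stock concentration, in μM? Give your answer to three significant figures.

Step 1: 2.65 mL + 5.4 mL = 8.05 mL total → factor 8.05/2.65 = 3.0377
Step 2: 70 μL + 9.1 mL = 9170 μL total → factor 9170/70 = 131
Step 3: 55 μL brought to 18.2 mL → factor 18200/55 = 330.91
Overall dilution factor = 3.0377 × 131 × 330.91 = 1.3168 × 10^5
Stock = 0.0380 nM × 1.3168 × 10^5 = 5004 nM = 5.00 μM

5.00 μM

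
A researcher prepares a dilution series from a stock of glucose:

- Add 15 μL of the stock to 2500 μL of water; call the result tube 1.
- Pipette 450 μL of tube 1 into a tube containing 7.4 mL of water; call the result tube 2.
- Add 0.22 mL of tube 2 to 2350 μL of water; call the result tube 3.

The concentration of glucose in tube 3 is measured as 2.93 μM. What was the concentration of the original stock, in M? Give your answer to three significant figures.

Step 1: 15 μL + 2500 μL = 2515 μL total → factor 2515/15 = 167.67
Step 2: 450 μL + 7.4 mL = 7850 μL total → factor 7850/450 = 17.444
Step 3: 0.22 mL + 2350 μL = 2.57 mL total → factor 2.57/0.22 = 11.682
Overall dilution factor = 167.67 × 17.444 × 11.682 = 34168
Stock = 2.93 μM × 34168 = 1.001 × 10^5 μM = 0.100 M

0.100 M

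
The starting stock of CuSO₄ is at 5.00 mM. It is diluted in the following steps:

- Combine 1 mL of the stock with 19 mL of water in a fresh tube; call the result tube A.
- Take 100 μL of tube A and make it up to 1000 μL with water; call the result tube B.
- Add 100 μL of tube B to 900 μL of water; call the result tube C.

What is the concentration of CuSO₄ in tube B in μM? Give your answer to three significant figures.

Step 1: 1 mL + 19 mL = 20 mL total → factor 20/1 = 20
Step 2: 100 μL brought to 1000 μL → factor 1000/100 = 10
Dilution factor through tube B = 20 × 10 = 200
[tube B] = 5.00 mM / 200 = 0.02500 mM = 25.0 μM

25.0 μM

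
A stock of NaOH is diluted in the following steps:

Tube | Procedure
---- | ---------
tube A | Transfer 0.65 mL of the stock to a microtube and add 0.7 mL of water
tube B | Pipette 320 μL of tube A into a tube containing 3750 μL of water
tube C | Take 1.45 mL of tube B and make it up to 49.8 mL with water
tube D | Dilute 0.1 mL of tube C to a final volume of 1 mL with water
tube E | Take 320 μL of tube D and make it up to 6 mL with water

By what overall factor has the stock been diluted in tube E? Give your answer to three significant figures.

1.70 × 10^5

Step 1: 0.65 mL + 0.7 mL = 1.35 mL total → factor 1.35/0.65 = 2.0769
Step 2: 320 μL + 3750 μL = 4070 μL total → factor 4070/320 = 12.719
Step 3: 1.45 mL brought to 49.8 mL → factor 49.8/1.45 = 34.345
Step 4: 0.1 mL brought to 1 mL → factor 1/0.1 = 10
Step 5: 320 μL brought to 6 mL → factor 6000/320 = 18.75
Overall dilution factor = 2.0769 × 12.719 × 34.345 × 10 × 18.75 = 1.7011 × 10^5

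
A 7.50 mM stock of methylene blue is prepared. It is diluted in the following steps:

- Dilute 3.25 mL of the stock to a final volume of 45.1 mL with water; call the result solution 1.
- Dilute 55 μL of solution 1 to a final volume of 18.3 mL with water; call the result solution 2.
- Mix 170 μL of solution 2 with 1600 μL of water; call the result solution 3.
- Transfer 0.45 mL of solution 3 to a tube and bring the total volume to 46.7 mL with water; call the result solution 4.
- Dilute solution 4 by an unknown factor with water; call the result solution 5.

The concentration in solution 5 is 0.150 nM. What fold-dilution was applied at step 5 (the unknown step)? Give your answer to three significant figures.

10.0-fold

Step 1: 3.25 mL brought to 45.1 mL → factor 45.1/3.25 = 13.877
Step 2: 55 μL brought to 18.3 mL → factor 18300/55 = 332.73
Step 3: 170 μL + 1600 μL = 1770 μL total → factor 1770/170 = 10.412
Step 4: 0.45 mL brought to 46.7 mL → factor 46.7/0.45 = 103.78
Step 5: unknown factor x
Product of known-step factors = 4.989 × 10^6
Overall factor = 7.50 mM / (0.150 nM) = 5 × 10^7
x = 5 × 10^7 / 4.989 × 10^6 = 10.0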